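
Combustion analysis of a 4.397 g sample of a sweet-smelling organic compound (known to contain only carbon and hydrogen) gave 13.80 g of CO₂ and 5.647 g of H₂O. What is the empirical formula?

CH2

mol C = 13.80 g CO₂ ÷ 44.009 g/mol = 0.31357 mol
mol H = 2 × 5.647 g H₂O ÷ 18.015 g/mol = 0.62692 mol
Divide by the smallest (0.31357 mol): C 1.000, H 1.999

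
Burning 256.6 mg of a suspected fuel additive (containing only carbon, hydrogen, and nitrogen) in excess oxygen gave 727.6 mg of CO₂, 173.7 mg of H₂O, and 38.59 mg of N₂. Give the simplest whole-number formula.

mol C = 0.7276 g CO₂ ÷ 44.009 g/mol = 0.016533 mol
mol H = 2 × 0.1737 g H₂O ÷ 18.015 g/mol = 0.019284 mol
mol N = 2 × 0.03859 g N₂ ÷ 28.014 g/mol = 0.0027551 mol
Divide by the smallest (0.0027551 mol): C 6.001, H 6.999, N 1.000

C6H7N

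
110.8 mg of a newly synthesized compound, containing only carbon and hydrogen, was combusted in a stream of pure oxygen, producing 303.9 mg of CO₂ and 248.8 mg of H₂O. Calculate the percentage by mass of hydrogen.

25.13%

mol C = 0.3039 g CO₂ ÷ 44.009 g/mol = 0.0069054 mol
mol H = 2 × 0.2488 g H₂O ÷ 18.015 g/mol = 0.027621 mol
mass % H = 0.027842 g ÷ 0.1108 g × 100%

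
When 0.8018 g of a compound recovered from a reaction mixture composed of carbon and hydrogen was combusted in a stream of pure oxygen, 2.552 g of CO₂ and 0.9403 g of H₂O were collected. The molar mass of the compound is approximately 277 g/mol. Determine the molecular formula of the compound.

C20H36

mol C = 2.552 g CO₂ ÷ 44.009 g/mol = 0.057988 mol
mol H = 2 × 0.9403 g H₂O ÷ 18.015 g/mol = 0.10439 mol
Divide by the smallest (0.057988 mol): C 1.000, H 1.800
Multiplying each by 5 gives whole numbers: C 5.00, H 9.00
Empirical formula: C5H9
Empirical-formula mass = 69.13 g/mol; 277 ÷ 69.13 ≈ 4, so the molecular formula is C20H36.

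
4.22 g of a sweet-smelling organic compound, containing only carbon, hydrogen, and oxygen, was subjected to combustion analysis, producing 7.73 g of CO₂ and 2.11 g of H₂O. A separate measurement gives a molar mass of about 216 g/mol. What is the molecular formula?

mol C = 7.73 g CO₂ ÷ 44.009 g/mol = 0.1756 mol
mol H = 2 × 2.11 g H₂O ÷ 18.015 g/mol = 0.2342 mol
mass O = 4.22 − (2.110 + 0.2361) = 1.874 g → mol O = 1.874 ÷ 15.999 = 0.1171 mol
Divide by the smallest (0.1171 mol): C 1.499, H 2.000, O 1.000
Multiplying each by 2 gives whole numbers: C 3.00, H 4.00, O 2.00
Empirical formula: C3H4O2
Empirical-formula mass = 72.06 g/mol; 216 ÷ 72.06 ≈ 3, so the molecular formula is C9H12O6.

C9H12O6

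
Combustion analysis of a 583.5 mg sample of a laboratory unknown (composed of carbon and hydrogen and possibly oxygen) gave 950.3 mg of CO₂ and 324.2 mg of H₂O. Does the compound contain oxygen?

mol C = 0.9503 g CO₂ ÷ 44.009 g/mol = 0.021593 mol
mol H = 2 × 0.3242 g H₂O ÷ 18.015 g/mol = 0.035992 mol
C and H account for only 0.29564 g of the 0.5835 g sample; the remaining 0.28786 g must be oxygen.

yes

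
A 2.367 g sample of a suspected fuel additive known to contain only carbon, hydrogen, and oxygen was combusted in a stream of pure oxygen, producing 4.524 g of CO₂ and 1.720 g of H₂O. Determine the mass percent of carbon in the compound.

mol C = 4.524 g CO₂ ÷ 44.009 g/mol = 0.10280 mol
mol H = 2 × 1.720 g H₂O ÷ 18.015 g/mol = 0.19095 mol
mass O = 2.367 − (1.2347 + 0.19248) = 0.93982 g → mol O = 0.93982 ÷ 15.999 = 0.058743 mol
mass % C = 1.2347 g ÷ 2.367 g × 100%

52.16%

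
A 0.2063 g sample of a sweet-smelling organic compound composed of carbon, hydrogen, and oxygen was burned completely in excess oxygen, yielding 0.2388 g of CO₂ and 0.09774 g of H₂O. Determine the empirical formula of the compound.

mol C = 0.2388 g CO₂ ÷ 44.009 g/mol = 0.0054262 mol
mol H = 2 × 0.09774 g H₂O ÷ 18.015 g/mol = 0.010851 mol
mass O = 0.2063 − (0.065174 + 0.010938) = 0.13019 g → mol O = 0.13019 ÷ 15.999 = 0.0081373 mol
Divide by the smallest (0.0054262 mol): C 1.000, H 2.000, O 1.500
Multiplying each by 2 gives whole numbers: C 2.00, H 4.00, O 3.00

C2H4O3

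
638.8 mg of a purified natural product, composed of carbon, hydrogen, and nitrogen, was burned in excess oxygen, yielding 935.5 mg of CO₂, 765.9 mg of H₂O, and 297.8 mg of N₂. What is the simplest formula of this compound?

CH4N

mol C = 0.9355 g CO₂ ÷ 44.009 g/mol = 0.021257 mol
mol H = 2 × 0.7659 g H₂O ÷ 18.015 g/mol = 0.085029 mol
mol N = 2 × 0.2978 g N₂ ÷ 28.014 g/mol = 0.021261 mol
Divide by the smallest (0.021257 mol): C 1.000, H 4.000, N 1.000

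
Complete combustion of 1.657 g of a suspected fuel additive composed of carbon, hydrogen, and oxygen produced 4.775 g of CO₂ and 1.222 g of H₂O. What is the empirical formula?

C8H10O

mol C = 4.775 g CO₂ ÷ 44.009 g/mol = 0.10850 mol
mol H = 2 × 1.222 g H₂O ÷ 18.015 g/mol = 0.13566 mol
mass O = 1.657 − (1.3032 + 0.13675) = 0.21705 g → mol O = 0.21705 ÷ 15.999 = 0.013566 mol
Divide by the smallest (0.013566 mol): C 7.998, H 10.000, O 1.000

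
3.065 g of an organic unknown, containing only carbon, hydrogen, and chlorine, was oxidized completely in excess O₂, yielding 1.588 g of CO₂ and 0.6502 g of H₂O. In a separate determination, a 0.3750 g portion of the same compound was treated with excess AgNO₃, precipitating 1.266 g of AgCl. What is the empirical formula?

CH2Cl2

mol C = 1.588 g CO₂ ÷ 44.009 g/mol = 0.036084 mol
mol H = 2 × 0.6502 g H₂O ÷ 18.015 g/mol = 0.072184 mol
From the AgCl data: mol Cl per gram of compound = (1.266 ÷ 143.318) ÷ 0.3750 = 0.023556 mol/g, so in the 3.065 g combustion sample mol Cl = 0.072199 mol
Divide by the smallest (0.036084 mol): C 1.000, H 2.000, Cl 2.001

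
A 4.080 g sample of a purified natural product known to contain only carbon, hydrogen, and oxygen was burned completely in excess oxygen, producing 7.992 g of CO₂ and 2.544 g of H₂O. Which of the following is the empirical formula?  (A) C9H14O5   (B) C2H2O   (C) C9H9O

(A) C9H14O5

mol C = 7.992 g CO₂ ÷ 44.009 g/mol = 0.18160 mol
mol H = 2 × 2.544 g H₂O ÷ 18.015 g/mol = 0.28243 mol
mass O = 4.080 − (2.1812 + 0.28469) = 1.6141 g → mol O = 1.6141 ÷ 15.999 = 0.10089 mol
Divide by the smallest (0.10089 mol): C 1.800, H 2.799, O 1.000
Multiplying each by 5 gives whole numbers: C 9.00, H 14.00, O 5.00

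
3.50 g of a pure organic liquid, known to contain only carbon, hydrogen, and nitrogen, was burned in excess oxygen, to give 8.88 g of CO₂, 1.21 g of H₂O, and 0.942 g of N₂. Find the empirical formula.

mol C = 8.88 g CO₂ ÷ 44.009 g/mol = 0.2018 mol
mol H = 2 × 1.21 g H₂O ÷ 18.015 g/mol = 0.1343 mol
mol N = 2 × 0.942 g N₂ ÷ 28.014 g/mol = 0.06725 mol
Divide by the smallest (0.06725 mol): C 3.000, H 1.997, N 1.000

C3H2N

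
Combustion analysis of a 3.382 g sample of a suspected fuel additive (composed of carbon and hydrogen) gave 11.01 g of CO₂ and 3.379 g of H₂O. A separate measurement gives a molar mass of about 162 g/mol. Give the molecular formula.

C12H18

mol C = 11.01 g CO₂ ÷ 44.009 g/mol = 0.25018 mol
mol H = 2 × 3.379 g H₂O ÷ 18.015 g/mol = 0.37513 mol
Divide by the smallest (0.25018 mol): C 1.000, H 1.499
Multiplying each by 2 gives whole numbers: C 2.00, H 3.00
Empirical formula: C2H3
Empirical-formula mass = 27.05 g/mol; 162 ÷ 27.05 ≈ 6, so the molecular formula is C12H18.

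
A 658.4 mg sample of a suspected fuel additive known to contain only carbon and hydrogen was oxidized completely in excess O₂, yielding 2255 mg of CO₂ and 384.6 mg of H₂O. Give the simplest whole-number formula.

C6H5

mol C = 2.255 g CO₂ ÷ 44.009 g/mol = 0.051240 mol
mol H = 2 × 0.3846 g H₂O ÷ 18.015 g/mol = 0.042698 mol
Divide by the smallest (0.042698 mol): C 1.200, H 1.000
Multiplying each by 5 gives whole numbers: C 6.00, H 5.00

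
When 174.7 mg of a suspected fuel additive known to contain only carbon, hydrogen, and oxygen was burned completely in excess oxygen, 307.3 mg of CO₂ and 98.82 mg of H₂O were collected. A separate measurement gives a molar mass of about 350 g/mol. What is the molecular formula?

mol C = 0.3073 g CO₂ ÷ 44.009 g/mol = 0.0069827 mol
mol H = 2 × 0.09882 g H₂O ÷ 18.015 g/mol = 0.010971 mol
mass O = 0.1747 − (0.083869 + 0.011059) = 0.079773 g → mol O = 0.079773 ÷ 15.999 = 0.0049861 mol
Divide by the smallest (0.0049861 mol): C 1.400, H 2.200, O 1.000
Multiplying each by 5 gives whole numbers: C 7.00, H 11.00, O 5.00
Empirical formula: C7H11O5
Empirical-formula mass = 175.16 g/mol; 350 ÷ 175.16 ≈ 2, so the molecular formula is C14H22O10.

C14H22O10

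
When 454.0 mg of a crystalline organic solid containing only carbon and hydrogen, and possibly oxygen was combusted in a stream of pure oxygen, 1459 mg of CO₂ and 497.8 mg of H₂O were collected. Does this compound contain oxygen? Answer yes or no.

no

mol C = 1.459 g CO₂ ÷ 44.009 g/mol = 0.033152 mol
mol H = 2 × 0.4978 g H₂O ÷ 18.015 g/mol = 0.055265 mol
C and H together account for 0.45390 g — essentially the entire 0.4540 g sample — so the compound contains no oxygen.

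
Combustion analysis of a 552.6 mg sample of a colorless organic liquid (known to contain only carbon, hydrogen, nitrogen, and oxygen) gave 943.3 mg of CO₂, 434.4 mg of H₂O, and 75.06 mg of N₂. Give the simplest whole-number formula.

mol C = 0.9433 g CO₂ ÷ 44.009 g/mol = 0.021434 mol
mol H = 2 × 0.4344 g H₂O ÷ 18.015 g/mol = 0.048226 mol
mol N = 2 × 0.07506 g N₂ ÷ 28.014 g/mol = 0.0053587 mol
mass O = 0.5526 − (0.25745 + 0.048612 + 0.075060) = 0.17148 g → mol O = 0.17148 ÷ 15.999 = 0.010718 mol
Divide by the smallest (0.0053587 mol): C 4.000, H 9.000, N 1.000, O 2.000

C4H9NO2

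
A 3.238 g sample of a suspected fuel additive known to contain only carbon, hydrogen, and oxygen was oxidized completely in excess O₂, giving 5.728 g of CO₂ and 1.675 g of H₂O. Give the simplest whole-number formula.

C7H10O5

mol C = 5.728 g CO₂ ÷ 44.009 g/mol = 0.13016 mol
mol H = 2 × 1.675 g H₂O ÷ 18.015 g/mol = 0.18596 mol
mass O = 3.238 − (1.5633 + 0.18744) = 1.4873 g → mol O = 1.4873 ÷ 15.999 = 0.092960 mol
Divide by the smallest (0.092960 mol): C 1.400, H 2.000, O 1.000
Multiplying each by 5 gives whole numbers: C 7.00, H 10.00, O 5.00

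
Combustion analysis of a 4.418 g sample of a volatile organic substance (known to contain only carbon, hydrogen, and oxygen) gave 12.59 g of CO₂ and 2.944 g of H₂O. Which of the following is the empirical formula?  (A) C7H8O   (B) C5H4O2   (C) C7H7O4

(A) C7H8O

mol C = 12.59 g CO₂ ÷ 44.009 g/mol = 0.28608 mol
mol H = 2 × 2.944 g H₂O ÷ 18.015 g/mol = 0.32684 mol
mass O = 4.418 − (3.4361 + 0.32945) = 0.65247 g → mol O = 0.65247 ÷ 15.999 = 0.040782 mol
Divide by the smallest (0.040782 mol): C 7.015, H 8.014, O 1.000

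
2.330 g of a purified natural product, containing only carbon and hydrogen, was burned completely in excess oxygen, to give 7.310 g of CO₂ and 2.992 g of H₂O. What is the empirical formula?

mol C = 7.310 g CO₂ ÷ 44.009 g/mol = 0.16610 mol
mol H = 2 × 2.992 g H₂O ÷ 18.015 g/mol = 0.33217 mol
Divide by the smallest (0.16610 mol): C 1.000, H 2.000

CH2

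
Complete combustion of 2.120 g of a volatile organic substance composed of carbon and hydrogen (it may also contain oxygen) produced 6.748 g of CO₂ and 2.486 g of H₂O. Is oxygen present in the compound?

mol C = 6.748 g CO₂ ÷ 44.009 g/mol = 0.15333 mol
mol H = 2 × 2.486 g H₂O ÷ 18.015 g/mol = 0.27599 mol
C and H together account for 2.1199 g — essentially the entire 2.120 g sample — so the compound contains no oxygen.

no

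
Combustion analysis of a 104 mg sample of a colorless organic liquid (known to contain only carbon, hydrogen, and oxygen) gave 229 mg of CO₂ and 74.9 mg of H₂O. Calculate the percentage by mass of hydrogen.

8.1%

mol C = 0.229 g CO₂ ÷ 44.009 g/mol = 0.005203 mol
mol H = 2 × 0.0749 g H₂O ÷ 18.015 g/mol = 0.008315 mol
mass O = 0.104 − (0.06250 + 0.008382) = 0.03312 g → mol O = 0.03312 ÷ 15.999 = 0.002070 mol
mass % H = 0.008382 g ÷ 0.104 g × 100%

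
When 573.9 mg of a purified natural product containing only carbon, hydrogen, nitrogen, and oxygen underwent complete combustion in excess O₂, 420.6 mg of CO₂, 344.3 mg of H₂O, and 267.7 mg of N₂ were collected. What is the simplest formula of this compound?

CH4N2O

mol C = 0.4206 g CO₂ ÷ 44.009 g/mol = 0.0095571 mol
mol H = 2 × 0.3443 g H₂O ÷ 18.015 g/mol = 0.038224 mol
mol N = 2 × 0.2677 g N₂ ÷ 28.014 g/mol = 0.019112 mol
mass O = 0.5739 − (0.11479 + 0.038529 + 0.26770) = 0.15288 g → mol O = 0.15288 ÷ 15.999 = 0.0095556 mol
Divide by the smallest (0.0095556 mol): C 1.000, H 4.000, N 2.000, O 1.000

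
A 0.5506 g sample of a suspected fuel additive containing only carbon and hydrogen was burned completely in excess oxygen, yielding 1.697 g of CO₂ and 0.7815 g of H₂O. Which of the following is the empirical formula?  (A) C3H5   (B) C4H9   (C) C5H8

mol C = 1.697 g CO₂ ÷ 44.009 g/mol = 0.038560 mol
mol H = 2 × 0.7815 g H₂O ÷ 18.015 g/mol = 0.086761 mol
Divide by the smallest (0.038560 mol): C 1.000, H 2.250
Multiplying each by 4 gives whole numbers: C 4.00, H 9.00

(B) C4H9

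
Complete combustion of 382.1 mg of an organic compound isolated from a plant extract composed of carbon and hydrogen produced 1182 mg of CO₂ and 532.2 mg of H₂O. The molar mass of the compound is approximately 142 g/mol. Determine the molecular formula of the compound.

C10H22

mol C = 1.182 g CO₂ ÷ 44.009 g/mol = 0.026858 mol
mol H = 2 × 0.5322 g H₂O ÷ 18.015 g/mol = 0.059084 mol
Divide by the smallest (0.026858 mol): C 1.000, H 2.200
Multiplying each by 5 gives whole numbers: C 5.00, H 11.00
Empirical formula: C5H11
Empirical-formula mass = 71.14 g/mol; 142 ÷ 71.14 ≈ 2, so the molecular formula is C10H22.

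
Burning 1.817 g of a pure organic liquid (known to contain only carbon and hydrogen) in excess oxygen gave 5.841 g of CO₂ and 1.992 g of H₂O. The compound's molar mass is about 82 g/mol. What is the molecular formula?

C6H10

mol C = 5.841 g CO₂ ÷ 44.009 g/mol = 0.13272 mol
mol H = 2 × 1.992 g H₂O ÷ 18.015 g/mol = 0.22115 mol
Divide by the smallest (0.13272 mol): C 1.000, H 1.666
Multiplying each by 3 gives whole numbers: C 3.00, H 5.00
Empirical formula: C3H5
Empirical-formula mass = 41.07 g/mol; 82 ÷ 41.07 ≈ 2, so the molecular formula is C6H10.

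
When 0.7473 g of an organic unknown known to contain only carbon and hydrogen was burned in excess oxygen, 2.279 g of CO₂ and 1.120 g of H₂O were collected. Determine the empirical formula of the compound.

mol C = 2.279 g CO₂ ÷ 44.009 g/mol = 0.051785 mol
mol H = 2 × 1.120 g H₂O ÷ 18.015 g/mol = 0.12434 mol
Divide by the smallest (0.051785 mol): C 1.000, H 2.401
Multiplying each by 5 gives whole numbers: C 5.00, H 12.01

C5H12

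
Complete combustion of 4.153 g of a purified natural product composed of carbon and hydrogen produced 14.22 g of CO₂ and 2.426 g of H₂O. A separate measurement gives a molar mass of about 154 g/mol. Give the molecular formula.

mol C = 14.22 g CO₂ ÷ 44.009 g/mol = 0.32312 mol
mol H = 2 × 2.426 g H₂O ÷ 18.015 g/mol = 0.26933 mol
Divide by the smallest (0.26933 mol): C 1.200, H 1.000
Multiplying each by 5 gives whole numbers: C 6.00, H 5.00
Empirical formula: C6H5
Empirical-formula mass = 77.11 g/mol; 154 ÷ 77.11 ≈ 2, so the molecular formula is C12H10.

C12H10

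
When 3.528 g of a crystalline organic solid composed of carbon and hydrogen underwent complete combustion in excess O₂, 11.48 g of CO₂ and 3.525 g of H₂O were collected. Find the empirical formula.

C2H3

mol C = 11.48 g CO₂ ÷ 44.009 g/mol = 0.26086 mol
mol H = 2 × 3.525 g H₂O ÷ 18.015 g/mol = 0.39134 mol
Divide by the smallest (0.26086 mol): C 1.000, H 1.500
Multiplying each by 2 gives whole numbers: C 2.00, H 3.00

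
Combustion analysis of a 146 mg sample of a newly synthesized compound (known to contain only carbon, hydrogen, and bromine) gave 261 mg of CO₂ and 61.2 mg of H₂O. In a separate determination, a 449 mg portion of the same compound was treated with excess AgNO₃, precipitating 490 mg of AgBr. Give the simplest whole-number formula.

mol C = 0.261 g CO₂ ÷ 44.009 g/mol = 0.005931 mol
mol H = 2 × 0.0612 g H₂O ÷ 18.015 g/mol = 0.006794 mol
From the AgBr data: mol Br per gram of compound = (0.490 ÷ 187.772) ÷ 0.449 = 0.005812 mol/g, so in the 0.146 g combustion sample mol Br = 0.0008485 mol
Divide by the smallest (0.0008485 mol): C 6.989, H 8.007, Br 1.000

C7H8Br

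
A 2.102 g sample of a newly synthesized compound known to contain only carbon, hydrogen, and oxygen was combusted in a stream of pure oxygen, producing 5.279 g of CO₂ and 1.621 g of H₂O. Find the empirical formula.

C4H6O

mol C = 5.279 g CO₂ ÷ 44.009 g/mol = 0.11995 mol
mol H = 2 × 1.621 g H₂O ÷ 18.015 g/mol = 0.17996 mol
mass O = 2.102 − (1.4408 + 0.18140) = 0.47985 g → mol O = 0.47985 ÷ 15.999 = 0.029992 mol
Divide by the smallest (0.029992 mol): C 3.999, H 6.000, O 1.000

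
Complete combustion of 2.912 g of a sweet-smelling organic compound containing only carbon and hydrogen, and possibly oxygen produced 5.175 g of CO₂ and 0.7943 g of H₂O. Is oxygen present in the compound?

yes

mol C = 5.175 g CO₂ ÷ 44.009 g/mol = 0.11759 mol
mol H = 2 × 0.7943 g H₂O ÷ 18.015 g/mol = 0.088182 mol
C and H account for only 1.5013 g of the 2.912 g sample; the remaining 1.4107 g must be oxygen.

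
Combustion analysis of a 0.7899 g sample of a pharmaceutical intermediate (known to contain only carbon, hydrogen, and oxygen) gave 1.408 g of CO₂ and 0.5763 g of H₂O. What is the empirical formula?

mol C = 1.408 g CO₂ ÷ 44.009 g/mol = 0.031993 mol
mol H = 2 × 0.5763 g H₂O ÷ 18.015 g/mol = 0.063980 mol
mass O = 0.7899 − (0.38427 + 0.064492) = 0.34113 g → mol O = 0.34113 ÷ 15.999 = 0.021322 mol
Divide by the smallest (0.021322 mol): C 1.500, H 3.001, O 1.000
Multiplying each by 2 gives whole numbers: C 3.00, H 6.00, O 2.00

C3H6O2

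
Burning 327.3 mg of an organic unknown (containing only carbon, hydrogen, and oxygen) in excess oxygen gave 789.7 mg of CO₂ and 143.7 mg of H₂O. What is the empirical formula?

mol C = 0.7897 g CO₂ ÷ 44.009 g/mol = 0.017944 mol
mol H = 2 × 0.1437 g H₂O ÷ 18.015 g/mol = 0.015953 mol
mass O = 0.3273 − (0.21553 + 0.016081) = 0.095693 g → mol O = 0.095693 ÷ 15.999 = 0.0059812 mol
Divide by the smallest (0.0059812 mol): C 3.000, H 2.667, O 1.000
Multiplying each by 3 gives whole numbers: C 9.00, H 8.00, O 3.00

C9H8O3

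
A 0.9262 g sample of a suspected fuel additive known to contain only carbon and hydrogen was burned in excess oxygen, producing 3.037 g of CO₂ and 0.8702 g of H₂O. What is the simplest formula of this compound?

C5H7

mol C = 3.037 g CO₂ ÷ 44.009 g/mol = 0.069009 mol
mol H = 2 × 0.8702 g H₂O ÷ 18.015 g/mol = 0.096608 mol
Divide by the smallest (0.069009 mol): C 1.000, H 1.400
Multiplying each by 5 gives whole numbers: C 5.00, H 7.00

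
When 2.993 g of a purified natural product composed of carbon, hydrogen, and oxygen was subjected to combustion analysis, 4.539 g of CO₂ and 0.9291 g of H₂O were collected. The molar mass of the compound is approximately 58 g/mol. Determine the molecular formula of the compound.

C2H2O2

mol C = 4.539 g CO₂ ÷ 44.009 g/mol = 0.10314 mol
mol H = 2 × 0.9291 g H₂O ÷ 18.015 g/mol = 0.10315 mol
mass O = 2.993 − (1.2388 + 0.10397) = 1.6502 g → mol O = 1.6502 ÷ 15.999 = 0.10315 mol
Divide by the smallest (0.10314 mol): C 1.000, H 1.000, O 1.000
Empirical formula: CHO
Empirical-formula mass = 29.02 g/mol; 58 ÷ 29.02 ≈ 2, so the molecular formula is C2H2O2.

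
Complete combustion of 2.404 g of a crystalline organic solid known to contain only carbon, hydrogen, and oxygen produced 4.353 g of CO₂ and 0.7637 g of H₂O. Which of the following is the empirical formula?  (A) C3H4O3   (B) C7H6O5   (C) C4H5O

mol C = 4.353 g CO₂ ÷ 44.009 g/mol = 0.098912 mol
mol H = 2 × 0.7637 g H₂O ÷ 18.015 g/mol = 0.084785 mol
mass O = 2.404 − (1.1880 + 0.085463) = 1.1305 g → mol O = 1.1305 ÷ 15.999 = 0.070661 mol
Divide by the smallest (0.070661 mol): C 1.400, H 1.200, O 1.000
Multiplying each by 5 gives whole numbers: C 7.00, H 6.00, O 5.00

(B) C7H6O5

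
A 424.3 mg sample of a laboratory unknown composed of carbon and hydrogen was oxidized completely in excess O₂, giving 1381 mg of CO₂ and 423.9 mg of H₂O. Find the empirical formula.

C2H3

mol C = 1.381 g CO₂ ÷ 44.009 g/mol = 0.031380 mol
mol H = 2 × 0.4239 g H₂O ÷ 18.015 g/mol = 0.047061 mol
Divide by the smallest (0.031380 mol): C 1.000, H 1.500
Multiplying each by 2 gives whole numbers: C 2.00, H 3.00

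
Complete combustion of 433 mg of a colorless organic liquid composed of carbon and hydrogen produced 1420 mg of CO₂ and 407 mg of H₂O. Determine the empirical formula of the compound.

mol C = 1.42 g CO₂ ÷ 44.009 g/mol = 0.03227 mol
mol H = 2 × 0.407 g H₂O ÷ 18.015 g/mol = 0.04518 mol
Divide by the smallest (0.03227 mol): C 1.000, H 1.400
Multiplying each by 5 gives whole numbers: C 5.00, H 7.00

C5H7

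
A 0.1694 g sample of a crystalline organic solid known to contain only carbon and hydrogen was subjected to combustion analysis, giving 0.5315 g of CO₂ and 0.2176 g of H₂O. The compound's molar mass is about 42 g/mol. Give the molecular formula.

mol C = 0.5315 g CO₂ ÷ 44.009 g/mol = 0.012077 mol
mol H = 2 × 0.2176 g H₂O ÷ 18.015 g/mol = 0.024158 mol
Divide by the smallest (0.012077 mol): C 1.000, H 2.000
Empirical formula: CH2
Empirical-formula mass = 14.03 g/mol; 42 ÷ 14.03 ≈ 3, so the molecular formula is C3H6.

C3H6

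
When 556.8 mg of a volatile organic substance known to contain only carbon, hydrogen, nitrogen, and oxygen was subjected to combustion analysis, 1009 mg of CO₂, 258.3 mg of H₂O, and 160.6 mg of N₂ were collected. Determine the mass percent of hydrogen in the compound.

5.19%

mol C = 1.009 g CO₂ ÷ 44.009 g/mol = 0.022927 mol
mol H = 2 × 0.2583 g H₂O ÷ 18.015 g/mol = 0.028676 mol
mol N = 2 × 0.1606 g N₂ ÷ 28.014 g/mol = 0.011466 mol
mass O = 0.5568 − (0.27538 + 0.028906 + 0.16060) = 0.091917 g → mol O = 0.091917 ÷ 15.999 = 0.0057452 mol
mass % H = 0.028906 g ÷ 0.5568 g × 100%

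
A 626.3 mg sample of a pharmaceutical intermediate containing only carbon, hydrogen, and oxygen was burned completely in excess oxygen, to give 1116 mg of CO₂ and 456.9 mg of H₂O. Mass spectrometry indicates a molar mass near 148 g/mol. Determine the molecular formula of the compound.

C6H12O4

mol C = 1.116 g CO₂ ÷ 44.009 g/mol = 0.025358 mol
mol H = 2 × 0.4569 g H₂O ÷ 18.015 g/mol = 0.050724 mol
mass O = 0.6263 − (0.30458 + 0.051130) = 0.27059 g → mol O = 0.27059 ÷ 15.999 = 0.016913 mol
Divide by the smallest (0.016913 mol): C 1.499, H 2.999, O 1.000
Multiplying each by 2 gives whole numbers: C 3.00, H 6.00, O 2.00
Empirical formula: C3H6O2
Empirical-formula mass = 74.08 g/mol; 148 ÷ 74.08 ≈ 2, so the molecular formula is C6H12O4.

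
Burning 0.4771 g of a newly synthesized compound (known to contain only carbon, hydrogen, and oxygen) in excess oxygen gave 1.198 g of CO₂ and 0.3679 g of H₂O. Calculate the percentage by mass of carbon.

mol C = 1.198 g CO₂ ÷ 44.009 g/mol = 0.027222 mol
mol H = 2 × 0.3679 g H₂O ÷ 18.015 g/mol = 0.040844 mol
mass O = 0.4771 − (0.32696 + 0.041170) = 0.10897 g → mol O = 0.10897 ÷ 15.999 = 0.0068110 mol
mass % C = 0.32696 g ÷ 0.4771 g × 100%

68.53%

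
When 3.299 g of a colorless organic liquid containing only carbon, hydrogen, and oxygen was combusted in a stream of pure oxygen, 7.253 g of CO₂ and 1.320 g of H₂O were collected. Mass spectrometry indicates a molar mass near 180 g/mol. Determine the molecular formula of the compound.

mol C = 7.253 g CO₂ ÷ 44.009 g/mol = 0.16481 mol
mol H = 2 × 1.320 g H₂O ÷ 18.015 g/mol = 0.14654 mol
mass O = 3.299 − (1.9795 + 0.14772) = 1.1718 g → mol O = 1.1718 ÷ 15.999 = 0.073241 mol
Divide by the smallest (0.073241 mol): C 2.250, H 2.001, O 1.000
Multiplying each by 4 gives whole numbers: C 9.00, H 8.00, O 4.00
Empirical formula: C9H8O4
Empirical-formula mass = 180.16 g/mol; 180 ÷ 180.16 ≈ 1, so the molecular formula is C9H8O4.

C9H8O4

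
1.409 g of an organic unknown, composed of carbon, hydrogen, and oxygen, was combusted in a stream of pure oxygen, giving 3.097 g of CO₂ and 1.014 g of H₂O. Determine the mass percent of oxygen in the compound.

mol C = 3.097 g CO₂ ÷ 44.009 g/mol = 0.070372 mol
mol H = 2 × 1.014 g H₂O ÷ 18.015 g/mol = 0.11257 mol
mass O = 1.409 − (0.84524 + 0.11347) = 0.45029 g → mol O = 0.45029 ÷ 15.999 = 0.028145 mol
mass % O = 0.45029 g ÷ 1.409 g × 100%

31.96%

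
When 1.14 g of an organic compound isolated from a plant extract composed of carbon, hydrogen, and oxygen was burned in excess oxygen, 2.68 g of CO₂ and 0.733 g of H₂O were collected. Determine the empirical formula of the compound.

C3H4O

mol C = 2.68 g CO₂ ÷ 44.009 g/mol = 0.06090 mol
mol H = 2 × 0.733 g H₂O ÷ 18.015 g/mol = 0.08138 mol
mass O = 1.14 − (0.7314 + 0.08203) = 0.3265 g → mol O = 0.3265 ÷ 15.999 = 0.02041 mol
Divide by the smallest (0.02041 mol): C 2.984, H 3.987, O 1.000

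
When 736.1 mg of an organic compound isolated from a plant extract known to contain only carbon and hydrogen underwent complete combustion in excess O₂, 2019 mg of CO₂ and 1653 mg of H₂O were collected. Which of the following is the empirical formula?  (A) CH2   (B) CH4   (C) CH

mol C = 2.019 g CO₂ ÷ 44.009 g/mol = 0.045877 mol
mol H = 2 × 1.653 g H₂O ÷ 18.015 g/mol = 0.18351 mol
Divide by the smallest (0.045877 mol): C 1.000, H 4.000

(B) CH4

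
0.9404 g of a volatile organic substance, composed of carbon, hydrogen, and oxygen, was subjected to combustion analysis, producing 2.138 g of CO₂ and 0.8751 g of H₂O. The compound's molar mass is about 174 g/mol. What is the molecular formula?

C9H18O3

mol C = 2.138 g CO₂ ÷ 44.009 g/mol = 0.048581 mol
mol H = 2 × 0.8751 g H₂O ÷ 18.015 g/mol = 0.097152 mol
mass O = 0.9404 − (0.58351 + 0.097930) = 0.25896 g → mol O = 0.25896 ÷ 15.999 = 0.016186 mol
Divide by the smallest (0.016186 mol): C 3.001, H 6.002, O 1.000
Empirical formula: C3H6O
Empirical-formula mass = 58.08 g/mol; 174 ÷ 58.08 ≈ 3, so the molecular formula is C9H18O3.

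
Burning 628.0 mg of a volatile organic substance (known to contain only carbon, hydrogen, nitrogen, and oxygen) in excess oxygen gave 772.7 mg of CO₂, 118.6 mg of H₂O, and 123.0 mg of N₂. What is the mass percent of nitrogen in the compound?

mol C = 0.7727 g CO₂ ÷ 44.009 g/mol = 0.017558 mol
mol H = 2 × 0.1186 g H₂O ÷ 18.015 g/mol = 0.013167 mol
mol N = 2 × 0.1230 g N₂ ÷ 28.014 g/mol = 0.0087813 mol
mass O = 0.6280 − (0.21089 + 0.013272 + 0.12300) = 0.28084 g → mol O = 0.28084 ÷ 15.999 = 0.017554 mol
mass % N = 0.12300 g ÷ 0.6280 g × 100%

19.59%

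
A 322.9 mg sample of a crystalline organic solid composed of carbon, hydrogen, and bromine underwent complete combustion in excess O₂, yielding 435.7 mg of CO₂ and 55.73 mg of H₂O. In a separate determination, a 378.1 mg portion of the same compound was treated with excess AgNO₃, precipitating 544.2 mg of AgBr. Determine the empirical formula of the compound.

C8H5Br2

mol C = 0.4357 g CO₂ ÷ 44.009 g/mol = 0.0099002 mol
mol H = 2 × 0.05573 g H₂O ÷ 18.015 g/mol = 0.0061871 mol
From the AgBr data: mol Br per gram of compound = (0.5442 ÷ 187.772) ÷ 0.3781 = 0.0076652 mol/g, so in the 0.3229 g combustion sample mol Br = 0.0024751 mol
Divide by the smallest (0.0024751 mol): C 4.000, H 2.500, Br 1.000
Multiplying each by 2 gives whole numbers: C 8.00, H 5.00, Br 2.00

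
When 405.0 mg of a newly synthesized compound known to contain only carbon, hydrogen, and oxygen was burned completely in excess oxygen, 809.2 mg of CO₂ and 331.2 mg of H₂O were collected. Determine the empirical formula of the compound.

C2H4O

mol C = 0.8092 g CO₂ ÷ 44.009 g/mol = 0.018387 mol
mol H = 2 × 0.3312 g H₂O ÷ 18.015 g/mol = 0.036769 mol
mass O = 0.4050 − (0.22085 + 0.037064) = 0.14709 g → mol O = 0.14709 ÷ 15.999 = 0.0091936 mol
Divide by the smallest (0.0091936 mol): C 2.000, H 3.999, O 1.000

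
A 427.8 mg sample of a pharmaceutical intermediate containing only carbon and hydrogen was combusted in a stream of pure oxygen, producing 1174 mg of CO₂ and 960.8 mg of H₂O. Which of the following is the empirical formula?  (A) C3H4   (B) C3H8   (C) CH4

(C) CH4

mol C = 1.174 g CO₂ ÷ 44.009 g/mol = 0.026676 mol
mol H = 2 × 0.9608 g H₂O ÷ 18.015 g/mol = 0.10667 mol
Divide by the smallest (0.026676 mol): C 1.000, H 3.999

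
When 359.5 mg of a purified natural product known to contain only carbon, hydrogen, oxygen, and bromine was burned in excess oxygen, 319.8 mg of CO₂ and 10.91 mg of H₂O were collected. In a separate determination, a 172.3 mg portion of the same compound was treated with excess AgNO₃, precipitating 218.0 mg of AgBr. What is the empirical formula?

C6HBr2O4

mol C = 0.3198 g CO₂ ÷ 44.009 g/mol = 0.0072667 mol
mol H = 2 × 0.01091 g H₂O ÷ 18.015 g/mol = 0.0012112 mol
From the AgBr data: mol Br per gram of compound = (0.2180 ÷ 187.772) ÷ 0.1723 = 0.0067381 mol/g, so in the 0.3595 g combustion sample mol Br = 0.0024224 mol
mass O = 0.3595 − (0.087280 + 0.0012209 + 0.19356) = 0.077442 g → mol O = 0.077442 ÷ 15.999 = 0.0048404 mol
Divide by the smallest (0.0012112 mol): C 6.000, H 1.000, Br 2.000, O 3.996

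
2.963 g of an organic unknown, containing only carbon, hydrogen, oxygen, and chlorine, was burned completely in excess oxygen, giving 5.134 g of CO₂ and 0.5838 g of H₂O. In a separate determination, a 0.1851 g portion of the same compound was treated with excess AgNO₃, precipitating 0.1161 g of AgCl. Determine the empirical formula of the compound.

mol C = 5.134 g CO₂ ÷ 44.009 g/mol = 0.11666 mol
mol H = 2 × 0.5838 g H₂O ÷ 18.015 g/mol = 0.064813 mol
From the AgCl data: mol Cl per gram of compound = (0.1161 ÷ 143.318) ÷ 0.1851 = 0.0043765 mol/g, so in the 2.963 g combustion sample mol Cl = 0.012968 mol
mass O = 2.963 − (1.4012 + 0.065331 + 0.45970) = 1.0368 g → mol O = 1.0368 ÷ 15.999 = 0.064804 mol
Divide by the smallest (0.012968 mol): C 8.996, H 4.998, Cl 1.000, O 4.997

C9H5ClO5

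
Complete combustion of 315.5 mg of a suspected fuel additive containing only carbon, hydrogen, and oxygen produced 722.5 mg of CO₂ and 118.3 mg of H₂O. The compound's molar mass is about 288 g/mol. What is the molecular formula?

C15H12O6

mol C = 0.7225 g CO₂ ÷ 44.009 g/mol = 0.016417 mol
mol H = 2 × 0.1183 g H₂O ÷ 18.015 g/mol = 0.013133 mol
mass O = 0.3155 − (0.19719 + 0.013239) = 0.10508 g → mol O = 0.10508 ÷ 15.999 = 0.0065676 mol
Divide by the smallest (0.0065676 mol): C 2.500, H 2.000, O 1.000
Multiplying each by 2 gives whole numbers: C 5.00, H 4.00, O 2.00
Empirical formula: C5H4O2
Empirical-formula mass = 96.08 g/mol; 288 ÷ 96.08 ≈ 3, so the molecular formula is C15H12O6.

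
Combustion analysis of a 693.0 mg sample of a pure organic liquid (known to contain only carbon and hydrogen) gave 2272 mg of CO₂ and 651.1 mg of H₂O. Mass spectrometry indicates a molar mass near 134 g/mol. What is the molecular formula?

C10H14

mol C = 2.272 g CO₂ ÷ 44.009 g/mol = 0.051626 mol
mol H = 2 × 0.6511 g H₂O ÷ 18.015 g/mol = 0.072284 mol
Divide by the smallest (0.051626 mol): C 1.000, H 1.400
Multiplying each by 5 gives whole numbers: C 5.00, H 7.00
Empirical formula: C5H7
Empirical-formula mass = 67.11 g/mol; 134 ÷ 67.11 ≈ 2, so the molecular formula is C10H14.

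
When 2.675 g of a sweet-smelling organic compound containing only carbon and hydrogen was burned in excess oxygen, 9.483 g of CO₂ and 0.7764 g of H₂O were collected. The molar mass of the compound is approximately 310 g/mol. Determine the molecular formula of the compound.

C25H10

mol C = 9.483 g CO₂ ÷ 44.009 g/mol = 0.21548 mol
mol H = 2 × 0.7764 g H₂O ÷ 18.015 g/mol = 0.086195 mol
Divide by the smallest (0.086195 mol): C 2.500, H 1.000
Multiplying each by 2 gives whole numbers: C 5.00, H 2.00
Empirical formula: C5H2
Empirical-formula mass = 62.07 g/mol; 310 ÷ 62.07 ≈ 5, so the molecular formula is C25H10.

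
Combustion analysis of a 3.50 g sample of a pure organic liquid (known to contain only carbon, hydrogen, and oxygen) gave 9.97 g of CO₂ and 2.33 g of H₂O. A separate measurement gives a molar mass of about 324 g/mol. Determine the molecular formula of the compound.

mol C = 9.97 g CO₂ ÷ 44.009 g/mol = 0.2265 mol
mol H = 2 × 2.33 g H₂O ÷ 18.015 g/mol = 0.2587 mol
mass O = 3.50 − (2.721 + 0.2607) = 0.5182 g → mol O = 0.5182 ÷ 15.999 = 0.03239 mol
Divide by the smallest (0.03239 mol): C 6.994, H 7.986, O 1.000
Empirical formula: C7H8O
Empirical-formula mass = 108.14 g/mol; 324 ÷ 108.14 ≈ 3, so the molecular formula is C21H24O3.

C21H24O3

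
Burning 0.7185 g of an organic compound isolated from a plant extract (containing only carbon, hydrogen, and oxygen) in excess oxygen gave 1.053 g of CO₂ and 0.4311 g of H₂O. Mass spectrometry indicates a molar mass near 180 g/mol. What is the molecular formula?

mol C = 1.053 g CO₂ ÷ 44.009 g/mol = 0.023927 mol
mol H = 2 × 0.4311 g H₂O ÷ 18.015 g/mol = 0.047860 mol
mass O = 0.7185 − (0.28739 + 0.048243) = 0.38287 g → mol O = 0.38287 ÷ 15.999 = 0.023931 mol
Divide by the smallest (0.023927 mol): C 1.000, H 2.000, O 1.000
Empirical formula: CH2O
Empirical-formula mass = 30.03 g/mol; 180 ÷ 30.03 ≈ 6, so the molecular formula is C6H12O6.

C6H12O6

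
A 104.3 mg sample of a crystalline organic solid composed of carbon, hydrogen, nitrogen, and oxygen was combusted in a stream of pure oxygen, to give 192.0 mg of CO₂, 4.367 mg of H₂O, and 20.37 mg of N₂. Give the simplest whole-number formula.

C9HN3O4

mol C = 0.1920 g CO₂ ÷ 44.009 g/mol = 0.0043627 mol
mol H = 2 × 0.004367 g H₂O ÷ 18.015 g/mol = 0.00048482 mol
mol N = 2 × 0.02037 g N₂ ÷ 28.014 g/mol = 0.0014543 mol
mass O = 0.1043 − (0.052401 + 0.00048870 + 0.020370) = 0.031040 g → mol O = 0.031040 ÷ 15.999 = 0.0019401 mol
Divide by the smallest (0.00048482 mol): C 8.999, H 1.000, N 3.000, O 4.002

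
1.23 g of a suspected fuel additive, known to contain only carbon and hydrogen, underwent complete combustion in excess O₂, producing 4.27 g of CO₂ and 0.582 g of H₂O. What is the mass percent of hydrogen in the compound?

mol C = 4.27 g CO₂ ÷ 44.009 g/mol = 0.09703 mol
mol H = 2 × 0.582 g H₂O ÷ 18.015 g/mol = 0.06461 mol
mass % H = 0.06513 g ÷ 1.23 g × 100%

5.3%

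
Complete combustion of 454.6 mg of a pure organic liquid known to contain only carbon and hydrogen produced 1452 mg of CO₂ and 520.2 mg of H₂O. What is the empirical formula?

C4H7

mol C = 1.452 g CO₂ ÷ 44.009 g/mol = 0.032993 mol
mol H = 2 × 0.5202 g H₂O ÷ 18.015 g/mol = 0.057752 mol
Divide by the smallest (0.032993 mol): C 1.000, H 1.750
Multiplying each by 4 gives whole numbers: C 4.00, H 7.00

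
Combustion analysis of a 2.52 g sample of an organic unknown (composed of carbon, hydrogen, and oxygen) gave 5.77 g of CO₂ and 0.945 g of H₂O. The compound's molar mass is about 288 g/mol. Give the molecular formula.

C15H12O6

mol C = 5.77 g CO₂ ÷ 44.009 g/mol = 0.1311 mol
mol H = 2 × 0.945 g H₂O ÷ 18.015 g/mol = 0.1049 mol
mass O = 2.52 − (1.575 + 0.1058) = 0.8395 g → mol O = 0.8395 ÷ 15.999 = 0.05247 mol
Divide by the smallest (0.05247 mol): C 2.499, H 1.999, O 1.000
Multiplying each by 2 gives whole numbers: C 5.00, H 4.00, O 2.00
Empirical formula: C5H4O2
Empirical-formula mass = 96.08 g/mol; 288 ÷ 96.08 ≈ 3, so the molecular formula is C15H12O6.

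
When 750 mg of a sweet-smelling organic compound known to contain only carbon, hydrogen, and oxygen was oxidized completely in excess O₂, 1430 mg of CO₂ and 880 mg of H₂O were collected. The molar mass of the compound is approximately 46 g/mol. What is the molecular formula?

C2H6O

mol C = 1.43 g CO₂ ÷ 44.009 g/mol = 0.03249 mol
mol H = 2 × 0.880 g H₂O ÷ 18.015 g/mol = 0.09770 mol
mass O = 0.750 − (0.3903 + 0.09848) = 0.2612 g → mol O = 0.2612 ÷ 15.999 = 0.01633 mol
Divide by the smallest (0.01633 mol): C 1.990, H 5.983, O 1.000
Empirical formula: C2H6O
Empirical-formula mass = 46.07 g/mol; 46 ÷ 46.07 ≈ 1, so the molecular formula is C2H6O.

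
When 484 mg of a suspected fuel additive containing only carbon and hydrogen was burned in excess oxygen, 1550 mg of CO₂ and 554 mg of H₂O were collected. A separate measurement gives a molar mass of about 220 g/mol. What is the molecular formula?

mol C = 1.55 g CO₂ ÷ 44.009 g/mol = 0.03522 mol
mol H = 2 × 0.554 g H₂O ÷ 18.015 g/mol = 0.06150 mol
Divide by the smallest (0.03522 mol): C 1.000, H 1.746
Multiplying each by 4 gives whole numbers: C 4.00, H 6.99
Empirical formula: C4H7
Empirical-formula mass = 55.10 g/mol; 220 ÷ 55.10 ≈ 4, so the molecular formula is C16H28.

C16H28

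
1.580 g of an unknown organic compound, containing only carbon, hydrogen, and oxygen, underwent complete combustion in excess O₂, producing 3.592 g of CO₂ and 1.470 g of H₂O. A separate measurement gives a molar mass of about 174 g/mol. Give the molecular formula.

C9H18O3

mol C = 3.592 g CO₂ ÷ 44.009 g/mol = 0.081620 mol
mol H = 2 × 1.470 g H₂O ÷ 18.015 g/mol = 0.16320 mol
mass O = 1.580 − (0.98033 + 0.16450) = 0.43516 g → mol O = 0.43516 ÷ 15.999 = 0.027199 mol
Divide by the smallest (0.027199 mol): C 3.001, H 6.000, O 1.000
Empirical formula: C3H6O
Empirical-formula mass = 58.08 g/mol; 174 ÷ 58.08 ≈ 3, so the molecular formula is C9H18O3.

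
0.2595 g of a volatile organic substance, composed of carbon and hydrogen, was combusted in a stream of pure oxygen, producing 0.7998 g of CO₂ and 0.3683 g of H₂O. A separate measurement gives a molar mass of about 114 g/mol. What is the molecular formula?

mol C = 0.7998 g CO₂ ÷ 44.009 g/mol = 0.018174 mol
mol H = 2 × 0.3683 g H₂O ÷ 18.015 g/mol = 0.040888 mol
Divide by the smallest (0.018174 mol): C 1.000, H 2.250
Multiplying each by 4 gives whole numbers: C 4.00, H 9.00
Empirical formula: C4H9
Empirical-formula mass = 57.12 g/mol; 114 ÷ 57.12 ≈ 2, so the molecular formula is C8H18.

C8H18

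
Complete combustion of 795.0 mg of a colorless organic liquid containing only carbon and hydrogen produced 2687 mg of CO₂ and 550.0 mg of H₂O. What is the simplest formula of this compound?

mol C = 2.687 g CO₂ ÷ 44.009 g/mol = 0.061056 mol
mol H = 2 × 0.5500 g H₂O ÷ 18.015 g/mol = 0.061060 mol
Divide by the smallest (0.061056 mol): C 1.000, H 1.000

CH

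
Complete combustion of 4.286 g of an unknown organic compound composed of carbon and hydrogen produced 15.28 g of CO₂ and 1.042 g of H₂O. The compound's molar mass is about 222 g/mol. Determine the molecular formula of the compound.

C18H6

mol C = 15.28 g CO₂ ÷ 44.009 g/mol = 0.34720 mol
mol H = 2 × 1.042 g H₂O ÷ 18.015 g/mol = 0.11568 mol
Divide by the smallest (0.11568 mol): C 3.001, H 1.000
Empirical formula: C3H
Empirical-formula mass = 37.04 g/mol; 222 ÷ 37.04 ≈ 6, so the molecular formula is C18H6.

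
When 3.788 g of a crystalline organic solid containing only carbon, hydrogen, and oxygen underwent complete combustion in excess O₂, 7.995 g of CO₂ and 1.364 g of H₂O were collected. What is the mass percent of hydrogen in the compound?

mol C = 7.995 g CO₂ ÷ 44.009 g/mol = 0.18167 mol
mol H = 2 × 1.364 g H₂O ÷ 18.015 g/mol = 0.15143 mol
mass O = 3.788 − (2.1820 + 0.15264) = 1.4534 g → mol O = 1.4534 ÷ 15.999 = 0.090840 mol
mass % H = 0.15264 g ÷ 3.788 g × 100%

4.03%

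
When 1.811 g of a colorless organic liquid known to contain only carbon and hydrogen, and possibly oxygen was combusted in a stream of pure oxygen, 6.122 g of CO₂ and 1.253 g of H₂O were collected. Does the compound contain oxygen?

mol C = 6.122 g CO₂ ÷ 44.009 g/mol = 0.13911 mol
mol H = 2 × 1.253 g H₂O ÷ 18.015 g/mol = 0.13911 mol
C and H together account for 1.8110 g — essentially the entire 1.811 g sample — so the compound contains no oxygen.

no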